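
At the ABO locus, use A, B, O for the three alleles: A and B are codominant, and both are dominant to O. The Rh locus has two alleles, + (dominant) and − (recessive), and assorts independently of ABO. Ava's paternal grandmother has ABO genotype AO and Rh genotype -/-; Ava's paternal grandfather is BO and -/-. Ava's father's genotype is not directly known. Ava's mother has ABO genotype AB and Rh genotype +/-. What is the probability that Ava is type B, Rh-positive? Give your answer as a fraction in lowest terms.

Ava's father's ABO genotype from AO × BO: 1/4 AB, 1/4 AO, 1/4 BO, 1/4 OO.
Crossing each possibility with the mother AB and summing P(type B): 1/4·1/4 + 1/4·1/4 + 1/4·1/2 + 1/4·1/2 = 3/8.
Similarly for Rh via the father's Rh distribution: P(Rh+) = 1/2.
Independent loci: 3/8 × 1/2 = 3/16.

3/16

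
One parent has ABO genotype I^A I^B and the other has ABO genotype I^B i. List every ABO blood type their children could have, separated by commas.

A, B, AB

Gametes from I^A I^B × I^B i give offspring ABO genotypes I^A I^B, I^A i, I^B I^B, I^B i, i.e. phenotypes A, B, AB.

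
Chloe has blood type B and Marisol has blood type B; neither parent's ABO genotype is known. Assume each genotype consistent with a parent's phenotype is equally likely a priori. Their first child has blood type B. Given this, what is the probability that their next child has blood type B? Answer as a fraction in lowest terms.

Possible genotypes: Chloe ∈ {BB, BO}; Marisol ∈ {BB, BO}.
Weight each parental genotype pair by prior × P(type-B child):
  BB × BB: posterior weight 4/15; P(next child type B) = 1.
  BB × BO: posterior weight 4/15; P(next child type B) = 1.
  BO × BB: posterior weight 4/15; P(next child type B) = 1.
  BO × BO: posterior weight 1/5; P(next child type B) = 3/4.
Weighted sum = 19/20.

19/20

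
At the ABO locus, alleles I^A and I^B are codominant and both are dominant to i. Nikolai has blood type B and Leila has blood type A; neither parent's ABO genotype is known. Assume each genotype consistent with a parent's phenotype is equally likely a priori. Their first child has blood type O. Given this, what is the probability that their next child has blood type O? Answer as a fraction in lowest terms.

1/4

Possible genotypes: Nikolai ∈ {I^B I^B, I^B i}; Leila ∈ {I^A I^A, I^A i}.
Weight each parental genotype pair by prior × P(type-O child):
  I^B i × I^A i: posterior weight 1; P(next child type O) = 1/4.
Weighted sum = 1/4.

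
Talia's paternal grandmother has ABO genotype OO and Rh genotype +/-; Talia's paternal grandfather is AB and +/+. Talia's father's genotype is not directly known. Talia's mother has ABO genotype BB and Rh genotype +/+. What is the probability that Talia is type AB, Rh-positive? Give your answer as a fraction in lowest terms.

Talia's father's ABO genotype from OO × AB: 1/2 AO, 1/2 BO.
Crossing each possibility with the mother BB and summing P(type AB): 1/2·1/2 + 1/2·0 = 1/4.
Similarly for Rh via the father's Rh distribution: P(Rh+) = 1.
Independent loci: 1/4 × 1 = 1/4.

1/4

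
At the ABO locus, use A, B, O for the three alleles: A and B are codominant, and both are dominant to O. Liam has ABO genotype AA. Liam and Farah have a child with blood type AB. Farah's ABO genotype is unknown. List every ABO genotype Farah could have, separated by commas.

AB, BB, BO

For each candidate genotype of Farah, check whether crossing it with AA can produce every observed child phenotype.
  AA → possible child types {A} ✗
  AB → possible child types {A, AB} ✓
  AO → possible child types {A} ✗
  BB → possible child types {AB} ✓
  BO → possible child types {A, AB} ✓
  OO → possible child types {A} ✗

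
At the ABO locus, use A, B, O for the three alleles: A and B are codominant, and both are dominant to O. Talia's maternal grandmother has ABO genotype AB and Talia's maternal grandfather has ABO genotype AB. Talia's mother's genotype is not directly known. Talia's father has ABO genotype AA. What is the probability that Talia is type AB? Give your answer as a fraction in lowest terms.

Talia's mother's ABO genotype from AB × AB: 1/4 AA, 1/2 AB, 1/4 BB.
Crossing each possibility with the father AA and summing P(type AB): 1/4·0 + 1/2·1/2 + 1/4·1 = 1/2.

1/2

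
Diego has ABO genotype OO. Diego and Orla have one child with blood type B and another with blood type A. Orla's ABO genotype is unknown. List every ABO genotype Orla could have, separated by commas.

For each candidate genotype of Orla, check whether crossing it with OO can produce every observed child phenotype.
  AA → possible child types {A} ✗
  AB → possible child types {A, B} ✓
  AO → possible child types {O, A} ✗
  BB → possible child types {B} ✗
  BO → possible child types {O, B} ✗
  OO → possible child types {O} ✗

AB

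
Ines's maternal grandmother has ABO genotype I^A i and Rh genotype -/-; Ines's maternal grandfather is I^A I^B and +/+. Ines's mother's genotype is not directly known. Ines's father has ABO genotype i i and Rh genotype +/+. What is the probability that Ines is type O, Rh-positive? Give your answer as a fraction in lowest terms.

Ines's mother's ABO genotype from I^A i × I^A I^B: 1/4 I^A I^A, 1/4 I^A I^B, 1/4 I^A i, 1/4 I^B i.
Crossing each possibility with the father i i and summing P(type O): 1/4·0 + 1/4·0 + 1/4·1/2 + 1/4·1/2 = 1/4.
Similarly for Rh via the mother's Rh distribution: P(Rh+) = 1.
Independent loci: 1/4 × 1 = 1/4.

1/4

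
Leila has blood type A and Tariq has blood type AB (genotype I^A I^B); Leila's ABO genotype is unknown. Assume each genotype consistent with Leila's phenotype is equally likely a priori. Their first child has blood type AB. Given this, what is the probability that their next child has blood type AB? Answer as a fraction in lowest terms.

5/12

Possible genotypes: Leila ∈ {I^A I^A, I^A i}; Tariq ∈ {I^A I^B}.
Weight each parental genotype pair by prior × P(type-AB child):
  I^A I^A × I^A I^B: posterior weight 2/3; P(next child type AB) = 1/2.
  I^A i × I^A I^B: posterior weight 1/3; P(next child type AB) = 1/4.
Weighted sum = 5/12.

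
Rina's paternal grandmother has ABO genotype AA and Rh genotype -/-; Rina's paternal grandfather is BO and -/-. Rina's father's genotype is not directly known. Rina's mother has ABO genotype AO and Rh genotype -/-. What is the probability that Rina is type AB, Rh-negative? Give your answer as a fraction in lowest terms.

1/8

Rina's father's ABO genotype from AA × BO: 1/2 AB, 1/2 AO.
Crossing each possibility with the mother AO and summing P(type AB): 1/2·1/4 + 1/2·0 = 1/8.
Similarly for Rh via the father's Rh distribution: P(Rh-) = 1.
Independent loci: 1/8 × 1 = 1/8.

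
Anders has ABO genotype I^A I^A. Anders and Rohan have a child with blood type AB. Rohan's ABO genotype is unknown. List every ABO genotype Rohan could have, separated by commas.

For each candidate genotype of Rohan, check whether crossing it with I^A I^A can produce every observed child phenotype.
  I^A I^A → possible child types {A} ✗
  I^A I^B → possible child types {A, AB} ✓
  I^A i → possible child types {A} ✗
  I^B I^B → possible child types {AB} ✓
  I^B i → possible child types {A, AB} ✓
  i i → possible child types {A} ✗

I^A I^B, I^B I^B, I^B i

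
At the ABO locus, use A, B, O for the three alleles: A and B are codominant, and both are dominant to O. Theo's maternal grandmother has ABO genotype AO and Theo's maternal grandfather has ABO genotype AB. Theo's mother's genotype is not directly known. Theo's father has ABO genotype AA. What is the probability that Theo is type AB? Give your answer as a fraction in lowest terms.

Theo's mother's ABO genotype from AO × AB: 1/4 AA, 1/4 AB, 1/4 AO, 1/4 BO.
Crossing each possibility with the father AA and summing P(type AB): 1/4·0 + 1/4·1/2 + 1/4·0 + 1/4·1/2 = 1/4.

1/4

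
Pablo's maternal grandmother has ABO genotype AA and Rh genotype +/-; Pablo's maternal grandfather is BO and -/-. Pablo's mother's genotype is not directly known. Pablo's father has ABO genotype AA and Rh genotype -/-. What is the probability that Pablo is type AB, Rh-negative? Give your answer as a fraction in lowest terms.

3/16

Pablo's mother's ABO genotype from AA × BO: 1/2 AB, 1/2 AO.
Crossing each possibility with the father AA and summing P(type AB): 1/2·1/2 + 1/2·0 = 1/4.
Similarly for Rh via the mother's Rh distribution: P(Rh-) = 3/4.
Independent loci: 1/4 × 3/4 = 3/16.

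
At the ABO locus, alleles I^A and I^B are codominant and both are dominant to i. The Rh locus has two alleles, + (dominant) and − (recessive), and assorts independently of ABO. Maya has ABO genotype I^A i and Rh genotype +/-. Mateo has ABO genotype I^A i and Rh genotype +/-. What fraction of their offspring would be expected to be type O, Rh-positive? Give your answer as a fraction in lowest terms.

ABO cross I^A i × I^A i → offspring phenotypes: 1/4 O, 3/4 A.
Rh cross +/- × +/- → 3/4 Rh+, 1/4 Rh-.
Independent loci: P(type O, Rh-positive) = 1/4 × 3/4 = 3/16.

3/16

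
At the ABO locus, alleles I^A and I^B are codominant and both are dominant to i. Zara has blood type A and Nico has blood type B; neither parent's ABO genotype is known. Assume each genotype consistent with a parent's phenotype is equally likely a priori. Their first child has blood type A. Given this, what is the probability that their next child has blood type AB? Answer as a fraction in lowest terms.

Possible genotypes: Zara ∈ {I^A I^A, I^A i}; Nico ∈ {I^B I^B, I^B i}.
Weight each parental genotype pair by prior × P(type-A child):
  I^A I^A × I^B i: posterior weight 2/3; P(next child type AB) = 1/2.
  I^A i × I^B i: posterior weight 1/3; P(next child type AB) = 1/4.
Weighted sum = 5/12.

5/12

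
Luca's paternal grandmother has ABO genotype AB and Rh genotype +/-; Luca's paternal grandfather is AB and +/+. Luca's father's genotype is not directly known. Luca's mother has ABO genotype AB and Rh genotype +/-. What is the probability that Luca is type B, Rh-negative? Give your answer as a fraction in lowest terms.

Luca's father's ABO genotype from AB × AB: 1/4 AA, 1/2 AB, 1/4 BB.
Crossing each possibility with the mother AB and summing P(type B): 1/4·0 + 1/2·1/4 + 1/4·1/2 = 1/4.
Similarly for Rh via the father's Rh distribution: P(Rh-) = 1/8.
Independent loci: 1/4 × 1/8 = 1/32.

1/32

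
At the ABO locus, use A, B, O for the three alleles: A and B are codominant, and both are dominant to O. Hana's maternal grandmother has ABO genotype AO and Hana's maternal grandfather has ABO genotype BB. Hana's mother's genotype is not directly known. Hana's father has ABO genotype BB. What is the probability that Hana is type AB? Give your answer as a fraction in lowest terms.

Hana's mother's ABO genotype from AO × BB: 1/2 AB, 1/2 BO.
Crossing each possibility with the father BB and summing P(type AB): 1/2·1/2 + 1/2·0 = 1/4.

1/4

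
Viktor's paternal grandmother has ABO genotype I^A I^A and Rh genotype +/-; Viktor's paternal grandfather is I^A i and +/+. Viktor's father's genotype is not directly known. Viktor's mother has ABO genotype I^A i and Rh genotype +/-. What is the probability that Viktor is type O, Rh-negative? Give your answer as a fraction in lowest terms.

1/64

Viktor's father's ABO genotype from I^A I^A × I^A i: 1/2 I^A I^A, 1/2 I^A i.
Crossing each possibility with the mother I^A i and summing P(type O): 1/2·0 + 1/2·1/4 = 1/8.
Similarly for Rh via the father's Rh distribution: P(Rh-) = 1/8.
Independent loci: 1/8 × 1/8 = 1/64.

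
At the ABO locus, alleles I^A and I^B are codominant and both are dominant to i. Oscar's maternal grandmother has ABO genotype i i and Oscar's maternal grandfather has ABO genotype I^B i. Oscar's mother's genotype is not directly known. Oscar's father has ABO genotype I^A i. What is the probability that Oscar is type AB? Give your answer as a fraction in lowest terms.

1/8

Oscar's mother's ABO genotype from i i × I^B i: 1/2 I^B i, 1/2 i i.
Crossing each possibility with the father I^A i and summing P(type AB): 1/2·1/4 + 1/2·0 = 1/8.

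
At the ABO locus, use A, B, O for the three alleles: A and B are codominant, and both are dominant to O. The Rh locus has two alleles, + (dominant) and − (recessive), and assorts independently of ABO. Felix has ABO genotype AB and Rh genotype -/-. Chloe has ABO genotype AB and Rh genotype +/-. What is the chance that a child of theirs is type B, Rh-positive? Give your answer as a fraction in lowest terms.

ABO cross AB × AB → offspring phenotypes: 1/4 A, 1/4 B, 1/2 AB.
Rh cross -/- × +/- → 1/2 Rh+, 1/2 Rh-.
Independent loci: P(type B, Rh-positive) = 1/4 × 1/2 = 1/8.

1/8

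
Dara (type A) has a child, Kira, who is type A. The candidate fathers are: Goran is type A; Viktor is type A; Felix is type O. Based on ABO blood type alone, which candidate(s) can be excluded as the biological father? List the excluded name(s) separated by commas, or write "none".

none

A candidate is excluded only if no genotype consistent with his phenotype could produce a type A child with a type A mother.
Every candidate has at least one consistent genotype combination, so none can be excluded.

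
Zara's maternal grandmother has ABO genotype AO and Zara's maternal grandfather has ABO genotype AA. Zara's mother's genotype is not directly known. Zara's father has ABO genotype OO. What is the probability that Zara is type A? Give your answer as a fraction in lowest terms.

Zara's mother's ABO genotype from AO × AA: 1/2 AA, 1/2 AO.
Crossing each possibility with the father OO and summing P(type A): 1/2·1 + 1/2·1/2 = 3/4.

3/4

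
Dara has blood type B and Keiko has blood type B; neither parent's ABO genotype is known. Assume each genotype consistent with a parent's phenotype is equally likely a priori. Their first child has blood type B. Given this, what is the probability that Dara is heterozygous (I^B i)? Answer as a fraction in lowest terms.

7/15

Possible genotypes: Dara ∈ {I^B I^B, I^B i}; Keiko ∈ {I^B I^B, I^B i}.
Weight each parental genotype pair by prior × P(type-B child):
  I^B I^B × I^B I^B: posterior weight 4/15.
  I^B I^B × I^B i: posterior weight 4/15.
  I^B i × I^B I^B: posterior weight 4/15.
  I^B i × I^B i: posterior weight 1/5.
Sum the posterior weight over pairs where Dara is I^B i: 7/15.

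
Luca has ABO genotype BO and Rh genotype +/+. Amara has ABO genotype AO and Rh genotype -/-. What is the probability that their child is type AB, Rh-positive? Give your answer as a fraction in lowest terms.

1/4

ABO cross BO × AO → offspring phenotypes: 1/4 O, 1/4 A, 1/4 B, 1/4 AB.
Rh cross +/+ × -/- → 1 Rh+.
Independent loci: P(type AB, Rh-positive) = 1/4 × 1 = 1/4.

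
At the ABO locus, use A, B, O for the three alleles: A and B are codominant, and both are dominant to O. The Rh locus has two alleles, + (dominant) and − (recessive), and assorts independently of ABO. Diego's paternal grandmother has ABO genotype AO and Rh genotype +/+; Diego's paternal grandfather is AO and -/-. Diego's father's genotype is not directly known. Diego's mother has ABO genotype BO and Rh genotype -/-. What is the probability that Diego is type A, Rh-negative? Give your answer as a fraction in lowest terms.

1/8

Diego's father's ABO genotype from AO × AO: 1/4 AA, 1/2 AO, 1/4 OO.
Crossing each possibility with the mother BO and summing P(type A): 1/4·1/2 + 1/2·1/4 + 1/4·0 = 1/4.
Similarly for Rh via the father's Rh distribution: P(Rh-) = 1/2.
Independent loci: 1/4 × 1/2 = 1/8.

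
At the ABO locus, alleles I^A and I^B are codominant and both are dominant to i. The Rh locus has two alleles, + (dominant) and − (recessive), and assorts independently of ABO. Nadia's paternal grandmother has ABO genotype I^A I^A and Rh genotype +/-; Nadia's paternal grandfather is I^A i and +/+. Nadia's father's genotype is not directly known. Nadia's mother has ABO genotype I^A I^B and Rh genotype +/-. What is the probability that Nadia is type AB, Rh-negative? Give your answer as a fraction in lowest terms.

3/64

Nadia's father's ABO genotype from I^A I^A × I^A i: 1/2 I^A I^A, 1/2 I^A i.
Crossing each possibility with the mother I^A I^B and summing P(type AB): 1/2·1/2 + 1/2·1/4 = 3/8.
Similarly for Rh via the father's Rh distribution: P(Rh-) = 1/8.
Independent loci: 3/8 × 1/8 = 3/64.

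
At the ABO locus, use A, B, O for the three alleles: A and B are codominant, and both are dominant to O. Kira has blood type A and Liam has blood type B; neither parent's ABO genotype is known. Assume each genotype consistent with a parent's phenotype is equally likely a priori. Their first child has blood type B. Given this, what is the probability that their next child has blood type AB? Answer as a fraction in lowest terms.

Possible genotypes: Kira ∈ {AA, AO}; Liam ∈ {BB, BO}.
Weight each parental genotype pair by prior × P(type-B child):
  AO × BB: posterior weight 2/3; P(next child type AB) = 1/2.
  AO × BO: posterior weight 1/3; P(next child type AB) = 1/4.
Weighted sum = 5/12.

5/12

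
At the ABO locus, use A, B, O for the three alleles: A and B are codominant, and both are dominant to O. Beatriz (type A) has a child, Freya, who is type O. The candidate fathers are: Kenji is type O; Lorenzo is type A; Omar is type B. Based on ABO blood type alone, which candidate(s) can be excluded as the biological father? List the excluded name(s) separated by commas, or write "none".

A candidate is excluded only if no genotype consistent with his phenotype could produce a type O child with a type A mother.
Every candidate has at least one consistent genotype combination, so none can be excluded.

none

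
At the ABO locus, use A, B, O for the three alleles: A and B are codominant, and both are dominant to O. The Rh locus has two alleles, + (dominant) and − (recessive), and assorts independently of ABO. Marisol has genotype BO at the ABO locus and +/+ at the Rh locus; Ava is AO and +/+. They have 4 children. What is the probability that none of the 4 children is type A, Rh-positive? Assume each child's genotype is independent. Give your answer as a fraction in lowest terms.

81/256

ABO cross BO × AO → 1/4 O, 1/4 A, 1/4 B, 1/4 AB.
Rh cross +/+ × +/+ → 1 Rh+; so P(type A, Rh-positive) = 1/4 × 1 = 1/4 per child.
P(not type A, Rh-positive) = 3/4 for one child; (3/4)^4 = 81/256.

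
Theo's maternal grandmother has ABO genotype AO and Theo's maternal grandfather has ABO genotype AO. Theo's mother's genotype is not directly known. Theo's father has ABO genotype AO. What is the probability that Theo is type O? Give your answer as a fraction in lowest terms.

Theo's mother's ABO genotype from AO × AO: 1/4 AA, 1/2 AO, 1/4 OO.
Crossing each possibility with the father AO and summing P(type O): 1/4·0 + 1/2·1/4 + 1/4·1/2 = 1/4.

1/4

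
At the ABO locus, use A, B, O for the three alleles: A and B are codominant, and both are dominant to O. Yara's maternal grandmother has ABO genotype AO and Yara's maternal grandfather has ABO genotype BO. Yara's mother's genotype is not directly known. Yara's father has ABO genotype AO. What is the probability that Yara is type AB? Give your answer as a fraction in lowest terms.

Yara's mother's ABO genotype from AO × BO: 1/4 AB, 1/4 AO, 1/4 BO, 1/4 OO.
Crossing each possibility with the father AO and summing P(type AB): 1/4·1/4 + 1/4·0 + 1/4·1/4 + 1/4·0 = 1/8.

1/8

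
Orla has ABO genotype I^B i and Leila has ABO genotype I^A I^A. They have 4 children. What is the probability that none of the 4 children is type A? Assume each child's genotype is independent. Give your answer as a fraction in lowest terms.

ABO cross I^B i × I^A I^A → 1/2 A, 1/2 AB.
So P(type A) = 1/2 per child.
P(not type A) = 1/2 for one child; (1/2)^4 = 1/16.

1/16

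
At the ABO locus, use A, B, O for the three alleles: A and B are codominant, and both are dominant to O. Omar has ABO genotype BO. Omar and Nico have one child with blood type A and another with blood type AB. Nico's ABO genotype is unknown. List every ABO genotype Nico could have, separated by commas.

For each candidate genotype of Nico, check whether crossing it with BO can produce every observed child phenotype.
  AA → possible child types {A, AB} ✓
  AB → possible child types {A, B, AB} ✓
  AO → possible child types {O, A, B, AB} ✓
  BB → possible child types {B} ✗
  BO → possible child types {O, B} ✗
  OO → possible child types {O, B} ✗

AA, AB, AO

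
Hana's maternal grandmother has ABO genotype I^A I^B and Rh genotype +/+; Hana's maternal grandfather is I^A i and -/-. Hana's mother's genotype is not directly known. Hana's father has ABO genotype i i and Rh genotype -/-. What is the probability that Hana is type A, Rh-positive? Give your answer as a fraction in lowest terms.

Hana's mother's ABO genotype from I^A I^B × I^A i: 1/4 I^A I^A, 1/4 I^A I^B, 1/4 I^A i, 1/4 I^B i.
Crossing each possibility with the father i i and summing P(type A): 1/4·1 + 1/4·1/2 + 1/4·1/2 + 1/4·0 = 1/2.
Similarly for Rh via the mother's Rh distribution: P(Rh+) = 1/2.
Independent loci: 1/2 × 1/2 = 1/4.

1/4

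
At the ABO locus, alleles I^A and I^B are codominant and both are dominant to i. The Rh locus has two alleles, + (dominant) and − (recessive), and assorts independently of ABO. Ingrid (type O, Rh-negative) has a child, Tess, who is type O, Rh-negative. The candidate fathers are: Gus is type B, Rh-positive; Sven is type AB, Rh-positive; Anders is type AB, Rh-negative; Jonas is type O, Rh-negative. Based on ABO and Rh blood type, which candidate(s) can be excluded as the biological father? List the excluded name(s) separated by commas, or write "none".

A candidate is excluded only if no genotype consistent with his phenotype could produce a type O, Rh-negative child with a type O, Rh-negative mother.
Sven (type AB, Rh+): no genotype consistent with that phenotype can produce a type-O Rh- child with a type-O mother.
Anders (type AB, Rh-): no genotype consistent with that phenotype can produce a type-O Rh- child with a type-O mother.

Sven, Anders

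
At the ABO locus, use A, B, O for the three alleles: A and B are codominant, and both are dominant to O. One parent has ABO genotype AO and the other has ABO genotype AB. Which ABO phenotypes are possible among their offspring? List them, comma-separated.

A, B, AB

Gametes from AO × AB give offspring ABO genotypes AA, AB, AO, BO, i.e. phenotypes A, B, AB.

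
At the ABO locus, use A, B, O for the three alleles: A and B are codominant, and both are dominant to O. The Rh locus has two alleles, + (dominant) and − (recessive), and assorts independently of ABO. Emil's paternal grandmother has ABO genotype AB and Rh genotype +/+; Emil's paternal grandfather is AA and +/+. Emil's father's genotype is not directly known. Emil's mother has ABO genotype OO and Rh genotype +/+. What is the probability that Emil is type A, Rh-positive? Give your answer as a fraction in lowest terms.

Emil's father's ABO genotype from AB × AA: 1/2 AA, 1/2 AB.
Crossing each possibility with the mother OO and summing P(type A): 1/2·1 + 1/2·1/2 = 3/4.
Similarly for Rh via the father's Rh distribution: P(Rh+) = 1.
Independent loci: 3/4 × 1 = 3/4.

3/4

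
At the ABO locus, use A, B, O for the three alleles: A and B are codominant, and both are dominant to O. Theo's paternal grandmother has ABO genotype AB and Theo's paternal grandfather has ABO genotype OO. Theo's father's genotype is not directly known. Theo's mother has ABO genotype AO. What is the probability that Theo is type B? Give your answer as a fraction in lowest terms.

1/8

Theo's father's ABO genotype from AB × OO: 1/2 AO, 1/2 BO.
Crossing each possibility with the mother AO and summing P(type B): 1/2·0 + 1/2·1/4 = 1/8.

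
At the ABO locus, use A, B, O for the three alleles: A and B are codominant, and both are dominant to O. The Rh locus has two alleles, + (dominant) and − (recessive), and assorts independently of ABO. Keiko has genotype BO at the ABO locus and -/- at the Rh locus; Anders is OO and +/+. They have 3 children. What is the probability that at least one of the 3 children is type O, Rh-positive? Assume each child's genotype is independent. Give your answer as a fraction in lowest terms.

ABO cross BO × OO → 1/2 O, 1/2 B.
Rh cross -/- × +/+ → 1 Rh+; so P(type O, Rh-positive) = 1/2 × 1 = 1/2 per child.
P(none) = (1/2)^3 = 1/8; P(at least one) = 1 − 1/8 = 7/8.

7/8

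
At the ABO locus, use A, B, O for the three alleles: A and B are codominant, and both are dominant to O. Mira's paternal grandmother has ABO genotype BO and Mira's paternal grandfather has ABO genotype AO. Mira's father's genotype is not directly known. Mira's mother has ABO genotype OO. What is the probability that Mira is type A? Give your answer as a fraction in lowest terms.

1/4

Mira's father's ABO genotype from BO × AO: 1/4 AB, 1/4 AO, 1/4 BO, 1/4 OO.
Crossing each possibility with the mother OO and summing P(type A): 1/4·1/2 + 1/4·1/2 + 1/4·0 + 1/4·0 = 1/4.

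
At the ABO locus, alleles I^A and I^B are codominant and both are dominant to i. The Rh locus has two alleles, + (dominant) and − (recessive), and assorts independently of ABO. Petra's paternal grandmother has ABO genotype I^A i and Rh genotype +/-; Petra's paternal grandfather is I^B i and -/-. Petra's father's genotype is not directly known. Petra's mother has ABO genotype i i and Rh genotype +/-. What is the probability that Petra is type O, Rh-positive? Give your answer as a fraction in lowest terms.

5/16

Petra's father's ABO genotype from I^A i × I^B i: 1/4 I^A I^B, 1/4 I^A i, 1/4 I^B i, 1/4 i i.
Crossing each possibility with the mother i i and summing P(type O): 1/4·0 + 1/4·1/2 + 1/4·1/2 + 1/4·1 = 1/2.
Similarly for Rh via the father's Rh distribution: P(Rh+) = 5/8.
Independent loci: 1/2 × 5/8 = 5/16.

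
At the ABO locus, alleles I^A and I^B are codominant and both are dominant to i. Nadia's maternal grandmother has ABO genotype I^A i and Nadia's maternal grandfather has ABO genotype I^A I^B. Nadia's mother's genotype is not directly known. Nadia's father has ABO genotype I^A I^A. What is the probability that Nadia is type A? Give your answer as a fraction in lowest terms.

Nadia's mother's ABO genotype from I^A i × I^A I^B: 1/4 I^A I^A, 1/4 I^A I^B, 1/4 I^A i, 1/4 I^B i.
Crossing each possibility with the father I^A I^A and summing P(type A): 1/4·1 + 1/4·1/2 + 1/4·1 + 1/4·1/2 = 3/4.

3/4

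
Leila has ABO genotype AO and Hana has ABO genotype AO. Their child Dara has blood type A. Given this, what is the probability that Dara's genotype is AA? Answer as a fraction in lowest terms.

1/3

Cross AO × AO → 1/4 AA, 1/2 AO, 1/4 OO.
Type-A genotypes among offspring: AA (1/4), AO (1/2); total 3/4.
P(AA | type A) = (1/4) / (3/4) = 1/3.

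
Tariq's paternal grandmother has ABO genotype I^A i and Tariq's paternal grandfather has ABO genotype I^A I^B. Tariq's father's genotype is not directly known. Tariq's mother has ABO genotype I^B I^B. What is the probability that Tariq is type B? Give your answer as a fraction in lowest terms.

1/2

Tariq's father's ABO genotype from I^A i × I^A I^B: 1/4 I^A I^A, 1/4 I^A I^B, 1/4 I^A i, 1/4 I^B i.
Crossing each possibility with the mother I^B I^B and summing P(type B): 1/4·0 + 1/4·1/2 + 1/4·1/2 + 1/4·1 = 1/2.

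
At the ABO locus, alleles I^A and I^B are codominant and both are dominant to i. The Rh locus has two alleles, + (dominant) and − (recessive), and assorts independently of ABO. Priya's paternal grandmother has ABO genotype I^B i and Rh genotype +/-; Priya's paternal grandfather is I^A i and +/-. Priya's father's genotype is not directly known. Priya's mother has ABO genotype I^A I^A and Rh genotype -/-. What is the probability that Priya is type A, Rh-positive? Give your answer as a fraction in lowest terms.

Priya's father's ABO genotype from I^B i × I^A i: 1/4 I^A I^B, 1/4 I^A i, 1/4 I^B i, 1/4 i i.
Crossing each possibility with the mother I^A I^A and summing P(type A): 1/4·1/2 + 1/4·1 + 1/4·1/2 + 1/4·1 = 3/4.
Similarly for Rh via the father's Rh distribution: P(Rh+) = 1/2.
Independent loci: 3/4 × 1/2 = 3/8.

3/8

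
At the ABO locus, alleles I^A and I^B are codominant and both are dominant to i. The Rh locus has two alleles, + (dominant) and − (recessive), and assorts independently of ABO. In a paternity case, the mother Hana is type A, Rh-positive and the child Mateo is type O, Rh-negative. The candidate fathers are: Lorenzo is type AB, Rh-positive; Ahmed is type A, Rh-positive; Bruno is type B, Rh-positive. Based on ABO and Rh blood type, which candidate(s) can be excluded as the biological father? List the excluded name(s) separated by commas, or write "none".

Lorenzo

A candidate is excluded only if no genotype consistent with his phenotype could produce a type O, Rh-negative child with a type A, Rh-positive mother.
Lorenzo (type AB, Rh+): no genotype consistent with that phenotype can produce a type-O Rh- child with a type-A mother.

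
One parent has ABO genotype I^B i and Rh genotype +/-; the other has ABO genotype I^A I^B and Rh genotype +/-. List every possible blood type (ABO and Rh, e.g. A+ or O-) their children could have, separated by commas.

Gametes from I^B i × I^A I^B give offspring ABO genotypes I^A I^B, I^A i, I^B I^B, I^B i, i.e. phenotypes A, B, AB.
Rh cross +/- × +/- → phenotypes Rh+, Rh-.
Combining independently: A+, A-, B+, B-, AB+, AB-.

A+, A-, B+, B-, AB+, AB-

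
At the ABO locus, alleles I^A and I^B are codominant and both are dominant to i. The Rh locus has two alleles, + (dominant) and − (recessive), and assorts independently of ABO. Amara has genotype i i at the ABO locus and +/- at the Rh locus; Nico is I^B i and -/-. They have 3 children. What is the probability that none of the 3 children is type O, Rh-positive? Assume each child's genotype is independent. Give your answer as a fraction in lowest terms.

ABO cross i i × I^B i → 1/2 O, 1/2 B.
Rh cross +/- × -/- → 1/2 Rh+, 1/2 Rh-; so P(type O, Rh-positive) = 1/2 × 1/2 = 1/4 per child.
P(not type O, Rh-positive) = 3/4 for one child; (3/4)^3 = 27/64.

27/64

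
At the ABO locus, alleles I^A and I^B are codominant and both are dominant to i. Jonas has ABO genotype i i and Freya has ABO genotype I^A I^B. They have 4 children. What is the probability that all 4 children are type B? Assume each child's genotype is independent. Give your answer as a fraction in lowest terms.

1/16

ABO cross i i × I^A I^B → 1/2 A, 1/2 B.
So P(type B) = 1/2 per child.
All 4 independent: (1/2)^4 = 1/16.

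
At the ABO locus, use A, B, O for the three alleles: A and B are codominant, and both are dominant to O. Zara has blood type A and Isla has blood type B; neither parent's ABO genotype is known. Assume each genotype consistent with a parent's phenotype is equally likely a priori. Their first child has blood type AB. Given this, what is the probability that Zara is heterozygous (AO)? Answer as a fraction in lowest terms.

Possible genotypes: Zara ∈ {AA, AO}; Isla ∈ {BB, BO}.
Weight each parental genotype pair by prior × P(type-AB child):
  AA × BB: posterior weight 4/9.
  AA × BO: posterior weight 2/9.
  AO × BB: posterior weight 2/9.
  AO × BO: posterior weight 1/9.
Sum the posterior weight over pairs where Zara is AO: 1/3.

1/3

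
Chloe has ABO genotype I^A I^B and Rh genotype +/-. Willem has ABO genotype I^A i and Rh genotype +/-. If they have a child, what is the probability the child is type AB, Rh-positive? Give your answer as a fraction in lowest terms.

3/16

ABO cross I^A I^B × I^A i → offspring phenotypes: 1/2 A, 1/4 B, 1/4 AB.
Rh cross +/- × +/- → 3/4 Rh+, 1/4 Rh-.
Independent loci: P(type AB, Rh-positive) = 1/4 × 3/4 = 3/16.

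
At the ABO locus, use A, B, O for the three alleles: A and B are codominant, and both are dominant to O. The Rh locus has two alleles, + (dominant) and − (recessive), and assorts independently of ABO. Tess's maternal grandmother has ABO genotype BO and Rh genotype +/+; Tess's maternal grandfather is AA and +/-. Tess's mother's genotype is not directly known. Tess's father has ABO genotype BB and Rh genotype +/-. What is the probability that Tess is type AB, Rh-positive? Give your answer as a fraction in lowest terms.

7/16

Tess's mother's ABO genotype from BO × AA: 1/2 AB, 1/2 AO.
Crossing each possibility with the father BB and summing P(type AB): 1/2·1/2 + 1/2·1/2 = 1/2.
Similarly for Rh via the mother's Rh distribution: P(Rh+) = 7/8.
Independent loci: 1/2 × 7/8 = 7/16.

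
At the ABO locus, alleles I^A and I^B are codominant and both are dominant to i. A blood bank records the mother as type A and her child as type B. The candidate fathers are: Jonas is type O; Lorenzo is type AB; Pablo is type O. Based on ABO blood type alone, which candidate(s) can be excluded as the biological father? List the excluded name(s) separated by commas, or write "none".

Jonas, Pablo

A candidate is excluded only if no genotype consistent with his phenotype could produce a type B child with a type A mother.
Jonas (type O): no genotype consistent with that phenotype can produce a type-B child with a type-A mother.
Pablo (type O): no genotype consistent with that phenotype can produce a type-B child with a type-A mother.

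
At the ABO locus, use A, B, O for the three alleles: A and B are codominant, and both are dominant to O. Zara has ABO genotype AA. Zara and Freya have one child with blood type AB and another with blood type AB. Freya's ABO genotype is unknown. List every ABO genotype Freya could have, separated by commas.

For each candidate genotype of Freya, check whether crossing it with AA can produce every observed child phenotype.
  AA → possible child types {A} ✗
  AB → possible child types {A, AB} ✓
  AO → possible child types {A} ✗
  BB → possible child types {AB} ✓
  BO → possible child types {A, AB} ✓
  OO → possible child types {A} ✗

AB, BB, BO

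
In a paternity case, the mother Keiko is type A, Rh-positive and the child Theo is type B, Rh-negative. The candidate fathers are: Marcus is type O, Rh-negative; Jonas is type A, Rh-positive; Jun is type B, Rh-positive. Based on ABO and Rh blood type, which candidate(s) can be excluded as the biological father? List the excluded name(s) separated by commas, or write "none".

Marcus, Jonas

A candidate is excluded only if no genotype consistent with his phenotype could produce a type B, Rh-negative child with a type A, Rh-positive mother.
Marcus (type O, Rh-): no genotype consistent with that phenotype can produce a type-B Rh- child with a type-A mother.
Jonas (type A, Rh+): no genotype consistent with that phenotype can produce a type-B Rh- child with a type-A mother.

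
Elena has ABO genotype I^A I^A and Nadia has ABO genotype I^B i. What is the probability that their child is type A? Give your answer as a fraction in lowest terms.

1/2

ABO cross I^A I^A × I^B i → offspring phenotypes: 1/2 A, 1/2 AB.
So P(type A) = 1/2.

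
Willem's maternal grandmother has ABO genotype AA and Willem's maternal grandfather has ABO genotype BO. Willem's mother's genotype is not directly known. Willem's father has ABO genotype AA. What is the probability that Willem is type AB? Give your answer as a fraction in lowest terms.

1/4

Willem's mother's ABO genotype from AA × BO: 1/2 AB, 1/2 AO.
Crossing each possibility with the father AA and summing P(type AB): 1/2·1/2 + 1/2·0 = 1/4.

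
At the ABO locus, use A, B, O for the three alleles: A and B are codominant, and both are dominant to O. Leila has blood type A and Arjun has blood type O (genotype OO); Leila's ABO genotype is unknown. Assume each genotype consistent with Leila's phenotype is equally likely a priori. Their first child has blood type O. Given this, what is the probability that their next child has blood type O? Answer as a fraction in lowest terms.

1/2

Possible genotypes: Leila ∈ {AA, AO}; Arjun ∈ {OO}.
Weight each parental genotype pair by prior × P(type-O child):
  AO × OO: posterior weight 1; P(next child type O) = 1/2.
Weighted sum = 1/2.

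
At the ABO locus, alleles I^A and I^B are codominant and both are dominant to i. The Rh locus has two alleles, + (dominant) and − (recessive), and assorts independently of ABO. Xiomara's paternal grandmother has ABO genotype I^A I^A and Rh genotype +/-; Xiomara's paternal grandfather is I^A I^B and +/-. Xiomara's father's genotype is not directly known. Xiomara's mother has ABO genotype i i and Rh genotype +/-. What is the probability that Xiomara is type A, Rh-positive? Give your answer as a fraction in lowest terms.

Xiomara's father's ABO genotype from I^A I^A × I^A I^B: 1/2 I^A I^A, 1/2 I^A I^B.
Crossing each possibility with the mother i i and summing P(type A): 1/2·1 + 1/2·1/2 = 3/4.
Similarly for Rh via the father's Rh distribution: P(Rh+) = 3/4.
Independent loci: 3/4 × 3/4 = 9/16.

9/16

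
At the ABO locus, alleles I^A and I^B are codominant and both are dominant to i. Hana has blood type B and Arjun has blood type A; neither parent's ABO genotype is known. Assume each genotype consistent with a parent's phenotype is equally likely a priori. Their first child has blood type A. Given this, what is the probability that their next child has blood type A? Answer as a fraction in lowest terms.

5/12

Possible genotypes: Hana ∈ {I^B I^B, I^B i}; Arjun ∈ {I^A I^A, I^A i}.
Weight each parental genotype pair by prior × P(type-A child):
  I^B i × I^A I^A: posterior weight 2/3; P(next child type A) = 1/2.
  I^B i × I^A i: posterior weight 1/3; P(next child type A) = 1/4.
Weighted sum = 5/12.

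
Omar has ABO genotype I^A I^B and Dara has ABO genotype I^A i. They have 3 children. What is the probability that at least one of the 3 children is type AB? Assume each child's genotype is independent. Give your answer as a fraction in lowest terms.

37/64

ABO cross I^A I^B × I^A i → 1/2 A, 1/4 B, 1/4 AB.
So P(type AB) = 1/4 per child.
P(none) = (3/4)^3 = 27/64; P(at least one) = 1 − 27/64 = 37/64.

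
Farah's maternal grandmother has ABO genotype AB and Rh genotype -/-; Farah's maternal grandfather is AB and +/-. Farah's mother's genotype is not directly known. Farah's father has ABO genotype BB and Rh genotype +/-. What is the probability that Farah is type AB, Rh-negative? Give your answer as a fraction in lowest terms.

Farah's mother's ABO genotype from AB × AB: 1/4 AA, 1/2 AB, 1/4 BB.
Crossing each possibility with the father BB and summing P(type AB): 1/4·1 + 1/2·1/2 + 1/4·0 = 1/2.
Similarly for Rh via the mother's Rh distribution: P(Rh-) = 3/8.
Independent loci: 1/2 × 3/8 = 3/16.

3/16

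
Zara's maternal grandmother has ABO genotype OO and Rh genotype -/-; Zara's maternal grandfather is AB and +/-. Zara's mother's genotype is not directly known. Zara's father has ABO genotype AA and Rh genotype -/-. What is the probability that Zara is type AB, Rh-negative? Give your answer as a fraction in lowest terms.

Zara's mother's ABO genotype from OO × AB: 1/2 AO, 1/2 BO.
Crossing each possibility with the father AA and summing P(type AB): 1/2·0 + 1/2·1/2 = 1/4.
Similarly for Rh via the mother's Rh distribution: P(Rh-) = 3/4.
Independent loci: 1/4 × 3/4 = 3/16.

3/16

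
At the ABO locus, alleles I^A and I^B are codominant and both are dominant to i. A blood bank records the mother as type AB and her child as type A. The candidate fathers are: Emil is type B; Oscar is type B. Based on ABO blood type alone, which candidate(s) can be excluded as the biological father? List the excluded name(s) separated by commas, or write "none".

A candidate is excluded only if no genotype consistent with his phenotype could produce a type A child with a type AB mother.
Every candidate has at least one consistent genotype combination, so none can be excluded.

none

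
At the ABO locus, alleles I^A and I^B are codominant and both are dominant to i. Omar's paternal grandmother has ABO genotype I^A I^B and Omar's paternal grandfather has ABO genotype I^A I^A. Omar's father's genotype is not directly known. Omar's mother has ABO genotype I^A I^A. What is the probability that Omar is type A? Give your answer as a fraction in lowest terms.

Omar's father's ABO genotype from I^A I^B × I^A I^A: 1/2 I^A I^A, 1/2 I^A I^B.
Crossing each possibility with the mother I^A I^A and summing P(type A): 1/2·1 + 1/2·1/2 = 3/4.

3/4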